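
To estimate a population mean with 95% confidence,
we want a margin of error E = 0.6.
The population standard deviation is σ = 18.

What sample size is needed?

Answer: n = 3458

Derivation:
z_0.025 = 1.960
n = (z×σ/E)² = (1.960×18/0.6)²
n = 3457.4400
Round up: n = 3458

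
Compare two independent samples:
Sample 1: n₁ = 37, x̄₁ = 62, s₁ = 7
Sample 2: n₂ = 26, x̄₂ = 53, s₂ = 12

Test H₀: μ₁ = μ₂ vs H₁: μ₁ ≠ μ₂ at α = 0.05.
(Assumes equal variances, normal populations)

Pooled variance: s²_p = [36×7² + 25×12²]/(61) = 87.9344
s_p = 9.3773
SE = s_p×√(1/n₁ + 1/n₂) = 9.3773×√(1/37 + 1/26) = 2.3997
t = (x̄₁ - x̄₂)/SE = (62 - 53)/2.3997 = 3.7505
df = 61, t-critical = ±2.000
Decision: reject H₀

Answer: t = 3.7505, reject H₀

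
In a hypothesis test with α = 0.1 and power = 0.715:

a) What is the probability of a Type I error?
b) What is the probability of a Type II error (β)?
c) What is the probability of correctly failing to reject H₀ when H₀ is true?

Answer: a) 0.1, b) 0.285, c) 0.9

Derivation:
a) Type I error probability = α = 0.1
b) Power = P(reject H₀ | H₁ true) = 1 - β = 0.715, so Type II error probability = β = 1 - Power = 0.285
c) P(fail to reject H₀ | H₀ true) = 1 - α = 0.9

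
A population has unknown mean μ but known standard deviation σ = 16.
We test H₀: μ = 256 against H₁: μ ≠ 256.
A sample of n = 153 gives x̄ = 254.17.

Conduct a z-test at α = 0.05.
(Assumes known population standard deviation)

Standard error: SE = σ/√n = 16/√153 = 1.2935
z-statistic: z = (x̄ - μ₀)/SE = (254.17 - 256)/1.2935 = -1.4148
Critical value: ±1.960
p-value = 0.1571
Decision: fail to reject H₀

Answer: z = -1.4148, fail to reject H₀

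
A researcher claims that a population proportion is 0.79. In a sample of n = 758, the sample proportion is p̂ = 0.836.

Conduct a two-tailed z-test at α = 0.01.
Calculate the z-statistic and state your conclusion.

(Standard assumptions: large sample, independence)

Answer: z = 3.1094, reject H₀

Derivation:
H₀: p = 0.79, H₁: p ≠ 0.79
Standard error: SE = √(p₀(1-p₀)/n) = √(0.79×0.21/758) = 0.014794
z-statistic: z = (p̂ - p₀)/SE = (0.836 - 0.79)/0.014794 = 3.1094
Critical value: z_0.005 = ±2.576
p-value = 0.0019
Decision: reject H₀ at α = 0.01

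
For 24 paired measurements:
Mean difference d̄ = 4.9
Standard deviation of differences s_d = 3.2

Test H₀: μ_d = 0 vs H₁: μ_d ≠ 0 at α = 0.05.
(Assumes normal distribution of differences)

df = n - 1 = 23
SE = s_d/√n = 3.2/√24 = 0.6532
t = d̄/SE = 4.9/0.6532 = 7.5015
Critical value: t_{0.025,23} = ±2.069
p-value < 0.0001
Decision: reject H₀

Answer: t = 7.5015, reject H₀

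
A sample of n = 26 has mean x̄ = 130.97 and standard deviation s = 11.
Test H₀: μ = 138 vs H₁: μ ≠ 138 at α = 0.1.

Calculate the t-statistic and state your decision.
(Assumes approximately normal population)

df = n - 1 = 25
SE = s/√n = 11/√26 = 2.1573
t = (x̄ - μ₀)/SE = (130.97 - 138)/2.1573 = -3.2587
Critical value: t_{0.05,25} = ±1.708
p-value ≈ 0.0032
Decision: reject H₀

Answer: t = -3.2587, reject H₀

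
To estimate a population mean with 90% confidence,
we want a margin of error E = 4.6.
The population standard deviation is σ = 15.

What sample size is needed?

z_0.05 = 1.645
n = (z×σ/E)² = (1.645×15/4.6)²
n = 28.7739
Round up: n = 29

Answer: n = 29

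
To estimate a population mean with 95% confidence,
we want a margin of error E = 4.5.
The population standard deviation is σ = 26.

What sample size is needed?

Answer: n = 129

Derivation:
z_0.025 = 1.960
n = (z×σ/E)² = (1.960×26/4.5)²
n = 128.2430
Round up: n = 129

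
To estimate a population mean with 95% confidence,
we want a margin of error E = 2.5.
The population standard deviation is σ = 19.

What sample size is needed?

Answer: n = 222

Derivation:
z_0.025 = 1.960
n = (z×σ/E)² = (1.960×19/2.5)²
n = 221.8908
Round up: n = 222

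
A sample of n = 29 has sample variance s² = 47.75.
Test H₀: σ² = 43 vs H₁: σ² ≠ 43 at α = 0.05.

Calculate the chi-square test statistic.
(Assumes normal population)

Answer: χ² = 31.0930, fail to reject H₀

Derivation:
df = n - 1 = 28
χ² = (n-1)s²/σ₀² = 28×47.75/43 = 31.0930
Critical values: χ²_{0.975,28} = 15.308, χ²_{0.025,28} = 44.461
Rejection region: χ² < 15.308 or χ² > 44.461
Decision: fail to reject H₀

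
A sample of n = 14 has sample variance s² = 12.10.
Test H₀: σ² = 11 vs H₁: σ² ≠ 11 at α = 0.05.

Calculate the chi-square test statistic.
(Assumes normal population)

df = n - 1 = 13
χ² = (n-1)s²/σ₀² = 13×12.10/11 = 14.3000
Critical values: χ²_{0.975,13} = 5.009, χ²_{0.025,13} = 24.736
Rejection region: χ² < 5.009 or χ² > 24.736
Decision: fail to reject H₀

Answer: χ² = 14.3000, fail to reject H₀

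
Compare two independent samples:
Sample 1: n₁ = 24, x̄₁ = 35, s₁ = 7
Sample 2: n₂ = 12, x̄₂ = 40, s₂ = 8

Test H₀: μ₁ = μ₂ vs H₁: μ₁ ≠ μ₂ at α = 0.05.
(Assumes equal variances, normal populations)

Answer: t = -1.9271, fail to reject H₀

Derivation:
Pooled variance: s²_p = [23×7² + 11×8²]/(34) = 53.8529
s_p = 7.3385
SE = s_p×√(1/n₁ + 1/n₂) = 7.3385×√(1/24 + 1/12) = 2.5946
t = (x̄₁ - x̄₂)/SE = (35 - 40)/2.5946 = -1.9271
df = 34, t-critical = ±2.032
Decision: fail to reject H₀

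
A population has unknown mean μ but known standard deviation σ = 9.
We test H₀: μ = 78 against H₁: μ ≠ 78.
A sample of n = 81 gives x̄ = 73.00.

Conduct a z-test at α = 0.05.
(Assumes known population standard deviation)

Answer: z = -5.0000, reject H₀

Derivation:
Standard error: SE = σ/√n = 9/√81 = 1.0000
z-statistic: z = (x̄ - μ₀)/SE = (73.00 - 78)/1.0000 = -5.0000
Critical value: ±1.960
p-value < 0.0001
Decision: reject H₀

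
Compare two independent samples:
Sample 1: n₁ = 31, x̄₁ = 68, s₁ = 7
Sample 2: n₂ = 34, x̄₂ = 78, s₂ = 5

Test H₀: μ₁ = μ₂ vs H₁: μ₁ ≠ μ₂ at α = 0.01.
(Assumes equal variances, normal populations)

Pooled variance: s²_p = [30×7² + 33×5²]/(63) = 36.4286
s_p = 6.0356
SE = s_p×√(1/n₁ + 1/n₂) = 6.0356×√(1/31 + 1/34) = 1.4988
t = (x̄₁ - x̄₂)/SE = (68 - 78)/1.4988 = -6.6720
df = 63, t-critical = ±2.656
Decision: reject H₀

Answer: t = -6.6720, reject H₀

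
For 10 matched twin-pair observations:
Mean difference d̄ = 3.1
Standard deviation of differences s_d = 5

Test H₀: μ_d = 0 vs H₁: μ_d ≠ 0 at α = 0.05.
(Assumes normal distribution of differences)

df = n - 1 = 9
SE = s_d/√n = 5/√10 = 1.5811
t = d̄/SE = 3.1/1.5811 = 1.9607
Critical value: t_{0.025,9} = ±2.262
p-value ≈ 0.0816
Decision: fail to reject H₀

Answer: t = 1.9607, fail to reject H₀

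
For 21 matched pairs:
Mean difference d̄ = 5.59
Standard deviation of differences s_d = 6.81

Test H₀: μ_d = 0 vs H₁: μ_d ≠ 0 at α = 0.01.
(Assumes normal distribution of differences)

df = n - 1 = 20
SE = s_d/√n = 6.81/√21 = 1.4861
t = d̄/SE = 5.59/1.4861 = 3.7615
Critical value: t_{0.005,20} = ±2.845
p-value ≈ 0.0012
Decision: reject H₀

Answer: t = 3.7615, reject H₀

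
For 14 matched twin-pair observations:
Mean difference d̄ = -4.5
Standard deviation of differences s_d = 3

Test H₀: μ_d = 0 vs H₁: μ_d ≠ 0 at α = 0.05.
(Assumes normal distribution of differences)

Answer: t = -5.6124, reject H₀

Derivation:
df = n - 1 = 13
SE = s_d/√n = 3/√14 = 0.8018
t = d̄/SE = -4.5/0.8018 = -5.6124
Critical value: t_{0.025,13} = ±2.160
p-value ≈ 0.0001
Decision: reject H₀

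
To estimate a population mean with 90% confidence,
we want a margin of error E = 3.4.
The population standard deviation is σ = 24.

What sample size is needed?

z_0.05 = 1.645
n = (z×σ/E)² = (1.645×24/3.4)²
n = 134.8331
Round up: n = 135

Answer: n = 135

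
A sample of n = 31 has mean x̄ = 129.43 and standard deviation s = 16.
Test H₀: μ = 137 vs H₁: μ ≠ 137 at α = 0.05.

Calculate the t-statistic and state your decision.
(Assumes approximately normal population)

df = n - 1 = 30
SE = s/√n = 16/√31 = 2.8737
t = (x̄ - μ₀)/SE = (129.43 - 137)/2.8737 = -2.6342
Critical value: t_{0.025,30} = ±2.042
p-value ≈ 0.0132
Decision: reject H₀

Answer: t = -2.6342, reject H₀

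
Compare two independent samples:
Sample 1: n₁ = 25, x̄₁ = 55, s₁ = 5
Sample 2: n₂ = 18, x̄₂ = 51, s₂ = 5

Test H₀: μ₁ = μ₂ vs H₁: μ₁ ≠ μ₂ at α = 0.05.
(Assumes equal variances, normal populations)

Pooled variance: s²_p = [24×5² + 17×5²]/(41) = 25.0000
s_p = 5.0000
SE = s_p×√(1/n₁ + 1/n₂) = 5.0000×√(1/25 + 1/18) = 1.5456
t = (x̄₁ - x̄₂)/SE = (55 - 51)/1.5456 = 2.5880
df = 41, t-critical = ±2.020
Decision: reject H₀

Answer: t = 2.5880, reject H₀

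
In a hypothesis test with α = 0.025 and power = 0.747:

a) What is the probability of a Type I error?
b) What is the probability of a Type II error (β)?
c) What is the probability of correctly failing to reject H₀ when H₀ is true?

a) Type I error probability = α = 0.025
b) Power = P(reject H₀ | H₁ true) = 1 - β = 0.747, so Type II error probability = β = 1 - Power = 0.253
c) P(fail to reject H₀ | H₀ true) = 1 - α = 0.975

Answer: a) 0.025, b) 0.253, c) 0.975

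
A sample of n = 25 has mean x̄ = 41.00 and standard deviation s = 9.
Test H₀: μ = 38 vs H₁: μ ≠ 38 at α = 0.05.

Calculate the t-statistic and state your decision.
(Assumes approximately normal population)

df = n - 1 = 24
SE = s/√n = 9/√25 = 1.8000
t = (x̄ - μ₀)/SE = (41.00 - 38)/1.8000 = 1.6667
Critical value: t_{0.025,24} = ±2.064
p-value ≈ 0.1086
Decision: fail to reject H₀

Answer: t = 1.6667, fail to reject H₀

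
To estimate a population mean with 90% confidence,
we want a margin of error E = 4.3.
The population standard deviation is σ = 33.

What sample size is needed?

Answer: n = 160

Derivation:
z_0.05 = 1.645
n = (z×σ/E)² = (1.645×33/4.3)²
n = 159.3759
Round up: n = 160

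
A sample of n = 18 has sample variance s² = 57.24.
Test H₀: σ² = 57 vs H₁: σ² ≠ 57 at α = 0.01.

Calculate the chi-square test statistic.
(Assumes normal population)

Answer: χ² = 17.0716, fail to reject H₀

Derivation:
df = n - 1 = 17
χ² = (n-1)s²/σ₀² = 17×57.24/57 = 17.0716
Critical values: χ²_{0.995,17} = 5.697, χ²_{0.005,17} = 35.718
Rejection region: χ² < 5.697 or χ² > 35.718
Decision: fail to reject H₀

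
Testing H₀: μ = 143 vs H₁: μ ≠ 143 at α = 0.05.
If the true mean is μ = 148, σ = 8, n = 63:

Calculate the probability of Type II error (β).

Answer: β ≈ 0.0013

Derivation:
SE = σ/√n = 8/√63 = 1.0079
Critical values: μ₀ ± z_0.025×SE = 143 ± 1.960×1.0079
Acceptance region: (141.0245, 144.9755)
Under H₁ (μ = 148): z_high = (144.9755 - 148)/1.0079 = -3.0008, z_low = (141.0245 - 148)/1.0079 = -6.9208
β = P(not reject | H₁) = Φ(-3.0008) - Φ(-6.9208) ≈ 0.0013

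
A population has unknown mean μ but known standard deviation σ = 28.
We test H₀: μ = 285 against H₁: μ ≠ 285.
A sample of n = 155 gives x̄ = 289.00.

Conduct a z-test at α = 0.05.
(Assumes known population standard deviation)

Answer: z = 1.7786, fail to reject H₀

Derivation:
Standard error: SE = σ/√n = 28/√155 = 2.2490
z-statistic: z = (x̄ - μ₀)/SE = (289.00 - 285)/2.2490 = 1.7786
Critical value: ±1.960
p-value = 0.0753
Decision: fail to reject H₀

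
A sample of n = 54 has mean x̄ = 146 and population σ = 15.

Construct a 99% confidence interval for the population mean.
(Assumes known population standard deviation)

Confidence level: 99%, α = 0.01
z_0.005 = 2.576
SE = σ/√n = 15/√54 = 2.0412
Margin of error = 2.576 × 2.0412 = 5.2581
CI: x̄ ± margin = 146 ± 5.2581
CI: (140.7419, 151.2581)

Answer: (140.7419, 151.2581)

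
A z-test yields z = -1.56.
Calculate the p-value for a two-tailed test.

Answer: p-value ≈ 0.1188

Derivation:
For z = -1.56:
p = 2×P(Z > |-1.56|) = 2×(1 - Φ(1.56)) = 0.1188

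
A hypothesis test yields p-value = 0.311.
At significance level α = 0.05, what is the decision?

Answer: fail to reject H₀

Derivation:
Compare p-value to α:
0.311 ≥ 0.05
Decision: fail to reject H₀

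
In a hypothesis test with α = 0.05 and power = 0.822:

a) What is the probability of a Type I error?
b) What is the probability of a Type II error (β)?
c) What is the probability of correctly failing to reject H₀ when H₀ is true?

a) Type I error probability = α = 0.05
b) Power = P(reject H₀ | H₁ true) = 1 - β = 0.822, so Type II error probability = β = 1 - Power = 0.178
c) P(fail to reject H₀ | H₀ true) = 1 - α = 0.95

Answer: a) 0.05, b) 0.178, c) 0.95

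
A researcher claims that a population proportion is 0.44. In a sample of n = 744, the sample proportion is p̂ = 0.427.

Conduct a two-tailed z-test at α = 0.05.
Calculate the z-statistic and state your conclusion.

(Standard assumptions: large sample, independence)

H₀: p = 0.44, H₁: p ≠ 0.44
Standard error: SE = √(p₀(1-p₀)/n) = √(0.44×0.56/744) = 0.018198
z-statistic: z = (p̂ - p₀)/SE = (0.427 - 0.44)/0.018198 = -0.7144
Critical value: z_0.025 = ±1.960
p-value = 0.4750
Decision: fail to reject H₀ at α = 0.05

Answer: z = -0.7144, fail to reject H₀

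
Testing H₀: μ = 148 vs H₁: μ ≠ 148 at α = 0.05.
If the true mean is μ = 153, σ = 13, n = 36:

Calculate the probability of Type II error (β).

SE = σ/√n = 13/√36 = 2.1667
Critical values: μ₀ ± z_0.025×SE = 148 ± 1.960×2.1667
Acceptance region: (143.7533, 152.2467)
Under H₁ (μ = 153): z_high = (152.2467 - 153)/2.1667 = -0.3477, z_low = (143.7533 - 153)/2.1667 = -4.2676
β = P(not reject | H₁) = Φ(-0.3477) - Φ(-4.2676) ≈ 0.3640

Answer: β ≈ 0.3640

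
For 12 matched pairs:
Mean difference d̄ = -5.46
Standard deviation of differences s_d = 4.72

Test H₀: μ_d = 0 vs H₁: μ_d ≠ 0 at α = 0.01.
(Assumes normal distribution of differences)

Answer: t = -4.0073, reject H₀

Derivation:
df = n - 1 = 11
SE = s_d/√n = 4.72/√12 = 1.3625
t = d̄/SE = -5.46/1.3625 = -4.0073
Critical value: t_{0.005,11} = ±3.106
p-value ≈ 0.0021
Decision: reject H₀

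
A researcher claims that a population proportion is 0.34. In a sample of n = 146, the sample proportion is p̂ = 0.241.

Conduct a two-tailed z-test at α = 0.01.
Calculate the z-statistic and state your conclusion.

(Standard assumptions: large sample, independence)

Answer: z = -2.5253, fail to reject H₀

Derivation:
H₀: p = 0.34, H₁: p ≠ 0.34
Standard error: SE = √(p₀(1-p₀)/n) = √(0.34×0.66/146) = 0.039204
z-statistic: z = (p̂ - p₀)/SE = (0.241 - 0.34)/0.039204 = -2.5253
Critical value: z_0.005 = ±2.576
p-value = 0.0116
Decision: fail to reject H₀ at α = 0.01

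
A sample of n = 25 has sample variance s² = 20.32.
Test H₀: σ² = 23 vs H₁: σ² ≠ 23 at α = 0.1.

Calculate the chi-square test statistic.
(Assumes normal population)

Answer: χ² = 21.2035, fail to reject H₀

Derivation:
df = n - 1 = 24
χ² = (n-1)s²/σ₀² = 24×20.32/23 = 21.2035
Critical values: χ²_{0.95,24} = 13.848, χ²_{0.05,24} = 36.415
Rejection region: χ² < 13.848 or χ² > 36.415
Decision: fail to reject H₀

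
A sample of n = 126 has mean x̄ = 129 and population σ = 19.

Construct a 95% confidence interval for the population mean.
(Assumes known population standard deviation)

Answer: (125.6823, 132.3177)

Derivation:
Confidence level: 95%, α = 0.05
z_0.025 = 1.960
SE = σ/√n = 19/√126 = 1.6927
Margin of error = 1.960 × 1.6927 = 3.3177
CI: x̄ ± margin = 129 ± 3.3177
CI: (125.6823, 132.3177)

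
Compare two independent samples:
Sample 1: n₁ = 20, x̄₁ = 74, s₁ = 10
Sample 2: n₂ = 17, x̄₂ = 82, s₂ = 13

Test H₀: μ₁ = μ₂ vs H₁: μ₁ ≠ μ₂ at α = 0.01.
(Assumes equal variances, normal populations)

Answer: t = -2.1144, fail to reject H₀

Derivation:
Pooled variance: s²_p = [19×10² + 16×13²]/(35) = 131.5429
s_p = 11.4692
SE = s_p×√(1/n₁ + 1/n₂) = 11.4692×√(1/20 + 1/17) = 3.7835
t = (x̄₁ - x̄₂)/SE = (74 - 82)/3.7835 = -2.1144
df = 35, t-critical = ±2.724
Decision: fail to reject H₀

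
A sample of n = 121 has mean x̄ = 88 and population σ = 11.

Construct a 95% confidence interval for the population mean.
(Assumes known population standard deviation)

Answer: (86.0400, 89.9600)

Derivation:
Confidence level: 95%, α = 0.05
z_0.025 = 1.960
SE = σ/√n = 11/√121 = 1.0000
Margin of error = 1.960 × 1.0000 = 1.9600
CI: x̄ ± margin = 88 ± 1.9600
CI: (86.0400, 89.9600)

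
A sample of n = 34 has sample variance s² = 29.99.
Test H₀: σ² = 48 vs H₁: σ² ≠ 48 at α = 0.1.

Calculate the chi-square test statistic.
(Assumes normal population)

df = n - 1 = 33
χ² = (n-1)s²/σ₀² = 33×29.99/48 = 20.6181
Critical values: χ²_{0.95,33} = 20.867, χ²_{0.05,33} = 47.400
Rejection region: χ² < 20.867 or χ² > 47.400
Decision: reject H₀

Answer: χ² = 20.6181, reject H₀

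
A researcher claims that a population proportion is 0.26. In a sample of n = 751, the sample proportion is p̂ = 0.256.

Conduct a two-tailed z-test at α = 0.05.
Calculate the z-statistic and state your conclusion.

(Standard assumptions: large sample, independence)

Answer: z = -0.2499, fail to reject H₀

Derivation:
H₀: p = 0.26, H₁: p ≠ 0.26
Standard error: SE = √(p₀(1-p₀)/n) = √(0.26×0.74/751) = 0.016006
z-statistic: z = (p̂ - p₀)/SE = (0.256 - 0.26)/0.016006 = -0.2499
Critical value: z_0.025 = ±1.960
p-value = 0.8027
Decision: fail to reject H₀ at α = 0.05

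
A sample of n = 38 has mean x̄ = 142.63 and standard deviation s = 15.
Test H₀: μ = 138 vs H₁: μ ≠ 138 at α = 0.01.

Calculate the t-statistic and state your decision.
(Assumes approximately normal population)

Answer: t = 1.9028, fail to reject H₀

Derivation:
df = n - 1 = 37
SE = s/√n = 15/√38 = 2.4333
t = (x̄ - μ₀)/SE = (142.63 - 138)/2.4333 = 1.9028
Critical value: t_{0.005,37} = ±2.715
p-value ≈ 0.0649
Decision: fail to reject H₀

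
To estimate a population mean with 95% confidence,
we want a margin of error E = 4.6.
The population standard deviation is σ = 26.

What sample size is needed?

Answer: n = 123

Derivation:
z_0.025 = 1.960
n = (z×σ/E)² = (1.960×26/4.6)²
n = 122.7279
Round up: n = 123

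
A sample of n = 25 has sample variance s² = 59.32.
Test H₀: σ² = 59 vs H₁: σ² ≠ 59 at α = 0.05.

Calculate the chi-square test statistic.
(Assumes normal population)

df = n - 1 = 24
χ² = (n-1)s²/σ₀² = 24×59.32/59 = 24.1302
Critical values: χ²_{0.975,24} = 12.401, χ²_{0.025,24} = 39.364
Rejection region: χ² < 12.401 or χ² > 39.364
Decision: fail to reject H₀

Answer: χ² = 24.1302, fail to reject H₀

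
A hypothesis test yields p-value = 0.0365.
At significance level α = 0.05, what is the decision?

Answer: reject H₀

Derivation:
Compare p-value to α:
0.0365 < 0.05
Decision: reject H₀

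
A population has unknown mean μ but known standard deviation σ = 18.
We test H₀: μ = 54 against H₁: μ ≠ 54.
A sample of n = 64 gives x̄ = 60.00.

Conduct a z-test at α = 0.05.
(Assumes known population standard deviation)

Standard error: SE = σ/√n = 18/√64 = 2.2500
z-statistic: z = (x̄ - μ₀)/SE = (60.00 - 54)/2.2500 = 2.6667
Critical value: ±1.960
p-value = 0.0077
Decision: reject H₀

Answer: z = 2.6667, reject H₀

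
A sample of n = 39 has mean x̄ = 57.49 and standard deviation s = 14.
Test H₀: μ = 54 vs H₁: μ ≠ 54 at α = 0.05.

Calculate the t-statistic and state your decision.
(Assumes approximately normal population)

df = n - 1 = 38
SE = s/√n = 14/√39 = 2.2418
t = (x̄ - μ₀)/SE = (57.49 - 54)/2.2418 = 1.5568
Critical value: t_{0.025,38} = ±2.024
p-value ≈ 0.1278
Decision: fail to reject H₀

Answer: t = 1.5568, fail to reject H₀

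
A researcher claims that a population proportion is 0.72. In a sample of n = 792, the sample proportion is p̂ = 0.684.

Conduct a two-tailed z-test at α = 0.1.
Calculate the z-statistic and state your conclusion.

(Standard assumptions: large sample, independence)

Answer: z = -2.2565, reject H₀

Derivation:
H₀: p = 0.72, H₁: p ≠ 0.72
Standard error: SE = √(p₀(1-p₀)/n) = √(0.72×0.28/792) = 0.015954
z-statistic: z = (p̂ - p₀)/SE = (0.684 - 0.72)/0.015954 = -2.2565
Critical value: z_0.05 = ±1.645
p-value = 0.0240
Decision: reject H₀ at α = 0.1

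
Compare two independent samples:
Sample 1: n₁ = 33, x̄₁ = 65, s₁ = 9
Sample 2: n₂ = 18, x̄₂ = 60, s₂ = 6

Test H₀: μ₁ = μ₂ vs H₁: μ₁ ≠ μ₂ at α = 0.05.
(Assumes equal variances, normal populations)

Answer: t = 2.1102, reject H₀

Derivation:
Pooled variance: s²_p = [32×9² + 17×6²]/(49) = 65.3878
s_p = 8.0863
SE = s_p×√(1/n₁ + 1/n₂) = 8.0863×√(1/33 + 1/18) = 2.3694
t = (x̄₁ - x̄₂)/SE = (65 - 60)/2.3694 = 2.1102
df = 49, t-critical = ±2.010
Decision: reject H₀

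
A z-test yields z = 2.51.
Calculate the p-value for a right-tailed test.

Answer: p-value ≈ 0.0060

Derivation:
For z = 2.51:
p = P(Z > 2.51) = 1 - Φ(2.51) = 0.0060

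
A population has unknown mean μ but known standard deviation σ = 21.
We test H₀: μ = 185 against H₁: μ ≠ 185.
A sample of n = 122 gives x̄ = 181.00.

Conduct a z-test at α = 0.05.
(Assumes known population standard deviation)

Standard error: SE = σ/√n = 21/√122 = 1.9013
z-statistic: z = (x̄ - μ₀)/SE = (181.00 - 185)/1.9013 = -2.1038
Critical value: ±1.960
p-value = 0.0354
Decision: reject H₀

Answer: z = -2.1038, reject H₀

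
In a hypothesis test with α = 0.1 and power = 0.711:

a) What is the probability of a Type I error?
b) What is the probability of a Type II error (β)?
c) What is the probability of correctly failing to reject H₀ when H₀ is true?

Answer: a) 0.1, b) 0.289, c) 0.9

Derivation:
a) Type I error probability = α = 0.1
b) Power = P(reject H₀ | H₁ true) = 1 - β = 0.711, so Type II error probability = β = 1 - Power = 0.289
c) P(fail to reject H₀ | H₀ true) = 1 - α = 0.9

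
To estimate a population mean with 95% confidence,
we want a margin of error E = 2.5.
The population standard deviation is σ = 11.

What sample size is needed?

z_0.025 = 1.960
n = (z×σ/E)² = (1.960×11/2.5)²
n = 74.3734
Round up: n = 75

Answer: n = 75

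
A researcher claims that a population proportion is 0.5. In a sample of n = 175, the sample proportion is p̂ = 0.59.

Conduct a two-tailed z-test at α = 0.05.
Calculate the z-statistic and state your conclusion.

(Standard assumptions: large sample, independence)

H₀: p = 0.5, H₁: p ≠ 0.5
Standard error: SE = √(p₀(1-p₀)/n) = √(0.5×0.5/175) = 0.037796
z-statistic: z = (p̂ - p₀)/SE = (0.59 - 0.5)/0.037796 = 2.3812
Critical value: z_0.025 = ±1.960
p-value = 0.0173
Decision: reject H₀ at α = 0.05

Answer: z = 2.3812, reject H₀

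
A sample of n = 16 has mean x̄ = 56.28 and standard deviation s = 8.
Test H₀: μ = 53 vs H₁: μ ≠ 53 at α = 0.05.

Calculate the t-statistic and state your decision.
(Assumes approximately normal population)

df = n - 1 = 15
SE = s/√n = 8/√16 = 2.0000
t = (x̄ - μ₀)/SE = (56.28 - 53)/2.0000 = 1.6400
Critical value: t_{0.025,15} = ±2.131
p-value ≈ 0.1218
Decision: fail to reject H₀

Answer: t = 1.6400, fail to reject H₀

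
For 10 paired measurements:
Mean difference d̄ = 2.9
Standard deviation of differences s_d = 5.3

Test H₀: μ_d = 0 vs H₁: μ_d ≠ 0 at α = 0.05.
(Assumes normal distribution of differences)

Answer: t = 1.7303, fail to reject H₀

Derivation:
df = n - 1 = 9
SE = s_d/√n = 5.3/√10 = 1.6760
t = d̄/SE = 2.9/1.6760 = 1.7303
Critical value: t_{0.025,9} = ±2.262
p-value ≈ 0.1176
Decision: fail to reject H₀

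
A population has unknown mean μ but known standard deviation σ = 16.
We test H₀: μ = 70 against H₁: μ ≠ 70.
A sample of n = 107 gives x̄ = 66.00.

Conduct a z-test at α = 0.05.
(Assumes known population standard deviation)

Standard error: SE = σ/√n = 16/√107 = 1.5468
z-statistic: z = (x̄ - μ₀)/SE = (66.00 - 70)/1.5468 = -2.5860
Critical value: ±1.960
p-value = 0.0097
Decision: reject H₀

Answer: z = -2.5860, reject H₀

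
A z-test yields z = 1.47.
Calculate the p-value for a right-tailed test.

Answer: p-value ≈ 0.0708

Derivation:
For z = 1.47:
p = P(Z > 1.47) = 1 - Φ(1.47) = 0.0708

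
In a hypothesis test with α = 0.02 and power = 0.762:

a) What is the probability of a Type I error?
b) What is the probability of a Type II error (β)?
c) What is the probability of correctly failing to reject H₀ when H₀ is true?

Answer: a) 0.02, b) 0.238, c) 0.98

Derivation:
a) Type I error probability = α = 0.02
b) Power = P(reject H₀ | H₁ true) = 1 - β = 0.762, so Type II error probability = β = 1 - Power = 0.238
c) P(fail to reject H₀ | H₀ true) = 1 - α = 0.98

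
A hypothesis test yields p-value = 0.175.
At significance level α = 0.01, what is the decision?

Compare p-value to α:
0.175 ≥ 0.01
Decision: fail to reject H₀

Answer: fail to reject H₀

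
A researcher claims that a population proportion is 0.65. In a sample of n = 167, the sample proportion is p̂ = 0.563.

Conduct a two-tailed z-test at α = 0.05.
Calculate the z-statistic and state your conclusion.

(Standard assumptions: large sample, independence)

H₀: p = 0.65, H₁: p ≠ 0.65
Standard error: SE = √(p₀(1-p₀)/n) = √(0.65×0.35/167) = 0.036909
z-statistic: z = (p̂ - p₀)/SE = (0.563 - 0.65)/0.036909 = -2.3571
Critical value: z_0.025 = ±1.960
p-value = 0.0184
Decision: reject H₀ at α = 0.05

Answer: z = -2.3571, reject H₀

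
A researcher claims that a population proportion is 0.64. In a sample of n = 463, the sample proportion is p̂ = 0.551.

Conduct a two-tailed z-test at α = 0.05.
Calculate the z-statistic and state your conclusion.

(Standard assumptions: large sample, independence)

H₀: p = 0.64, H₁: p ≠ 0.64
Standard error: SE = √(p₀(1-p₀)/n) = √(0.64×0.36/463) = 0.022307
z-statistic: z = (p̂ - p₀)/SE = (0.551 - 0.64)/0.022307 = -3.9898
Critical value: z_0.025 = ±1.960
p-value = 0.0001
Decision: reject H₀ at α = 0.05

Answer: z = -3.9898, reject H₀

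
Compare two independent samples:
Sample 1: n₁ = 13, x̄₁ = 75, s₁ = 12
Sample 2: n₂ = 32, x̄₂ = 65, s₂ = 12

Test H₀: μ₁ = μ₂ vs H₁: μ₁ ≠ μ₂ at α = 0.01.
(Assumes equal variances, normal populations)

Pooled variance: s²_p = [12×12² + 31×12²]/(43) = 144.0000
s_p = 12.0000
SE = s_p×√(1/n₁ + 1/n₂) = 12.0000×√(1/13 + 1/32) = 3.9468
t = (x̄₁ - x̄₂)/SE = (75 - 65)/3.9468 = 2.5337
df = 43, t-critical = ±2.695
Decision: fail to reject H₀

Answer: t = 2.5337, fail to reject H₀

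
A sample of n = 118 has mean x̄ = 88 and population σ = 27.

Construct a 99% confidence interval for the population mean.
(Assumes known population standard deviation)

Answer: (81.5971, 94.4029)

Derivation:
Confidence level: 99%, α = 0.01
z_0.005 = 2.576
SE = σ/√n = 27/√118 = 2.4856
Margin of error = 2.576 × 2.4856 = 6.4029
CI: x̄ ± margin = 88 ± 6.4029
CI: (81.5971, 94.4029)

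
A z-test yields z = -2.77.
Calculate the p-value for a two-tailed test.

Answer: p-value ≈ 0.0056

Derivation:
For z = -2.77:
p = 2×P(Z > |-2.77|) = 2×(1 - Φ(2.77)) = 0.0056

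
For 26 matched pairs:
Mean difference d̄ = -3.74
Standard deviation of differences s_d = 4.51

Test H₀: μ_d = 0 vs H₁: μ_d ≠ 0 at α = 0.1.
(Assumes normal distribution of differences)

Answer: t = -4.2284, reject H₀

Derivation:
df = n - 1 = 25
SE = s_d/√n = 4.51/√26 = 0.8845
t = d̄/SE = -3.74/0.8845 = -4.2284
Critical value: t_{0.05,25} = ±1.708
p-value ≈ 0.0003
Decision: reject H₀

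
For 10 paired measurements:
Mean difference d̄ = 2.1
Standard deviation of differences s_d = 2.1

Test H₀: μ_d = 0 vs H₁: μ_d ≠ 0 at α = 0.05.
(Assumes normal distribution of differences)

Answer: t = 3.1622, reject H₀

Derivation:
df = n - 1 = 9
SE = s_d/√n = 2.1/√10 = 0.6641
t = d̄/SE = 2.1/0.6641 = 3.1622
Critical value: t_{0.025,9} = ±2.262
p-value ≈ 0.0115
Decision: reject H₀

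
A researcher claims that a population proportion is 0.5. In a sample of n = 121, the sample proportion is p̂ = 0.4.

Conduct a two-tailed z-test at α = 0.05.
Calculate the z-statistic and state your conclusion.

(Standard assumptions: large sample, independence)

Answer: z = -2.2000, reject H₀

Derivation:
H₀: p = 0.5, H₁: p ≠ 0.5
Standard error: SE = √(p₀(1-p₀)/n) = √(0.5×0.5/121) = 0.045455
z-statistic: z = (p̂ - p₀)/SE = (0.4 - 0.5)/0.045455 = -2.2000
Critical value: z_0.025 = ±1.960
p-value = 0.0278
Decision: reject H₀ at α = 0.05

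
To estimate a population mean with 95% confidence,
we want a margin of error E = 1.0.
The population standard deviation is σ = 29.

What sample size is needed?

z_0.025 = 1.960
n = (z×σ/E)² = (1.960×29/1.0)²
n = 3230.7856
Round up: n = 3231

Answer: n = 3231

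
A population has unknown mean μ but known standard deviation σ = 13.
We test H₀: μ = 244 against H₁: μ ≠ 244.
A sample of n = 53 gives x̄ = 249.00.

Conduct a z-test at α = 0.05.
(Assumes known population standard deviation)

Standard error: SE = σ/√n = 13/√53 = 1.7857
z-statistic: z = (x̄ - μ₀)/SE = (249.00 - 244)/1.7857 = 2.8000
Critical value: ±1.960
p-value = 0.0051
Decision: reject H₀

Answer: z = 2.8000, reject H₀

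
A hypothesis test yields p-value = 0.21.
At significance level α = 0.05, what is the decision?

Answer: fail to reject H₀

Derivation:
Compare p-value to α:
0.21 ≥ 0.05
Decision: fail to reject H₀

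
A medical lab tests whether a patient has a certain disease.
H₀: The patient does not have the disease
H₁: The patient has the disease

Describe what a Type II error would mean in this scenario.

Answer: Failing to diagnose a patient who actually has the disease (false negative)

Derivation:
Type I error (α): Rejecting H₀ when H₀ is true
Type II error (β): Failing to reject H₀ when H₁ is true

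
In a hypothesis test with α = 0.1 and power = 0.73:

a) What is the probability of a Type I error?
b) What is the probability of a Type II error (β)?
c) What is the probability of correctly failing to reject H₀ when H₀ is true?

Answer: a) 0.1, b) 0.27, c) 0.9

Derivation:
a) Type I error probability = α = 0.1
b) Power = P(reject H₀ | H₁ true) = 1 - β = 0.73, so Type II error probability = β = 1 - Power = 0.27
c) P(fail to reject H₀ | H₀ true) = 1 - α = 0.9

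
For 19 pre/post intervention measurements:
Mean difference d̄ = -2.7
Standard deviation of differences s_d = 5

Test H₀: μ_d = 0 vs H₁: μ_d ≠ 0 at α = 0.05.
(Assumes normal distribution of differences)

df = n - 1 = 18
SE = s_d/√n = 5/√19 = 1.1471
t = d̄/SE = -2.7/1.1471 = -2.3538
Critical value: t_{0.025,18} = ±2.101
p-value ≈ 0.0301
Decision: reject H₀

Answer: t = -2.3538, reject H₀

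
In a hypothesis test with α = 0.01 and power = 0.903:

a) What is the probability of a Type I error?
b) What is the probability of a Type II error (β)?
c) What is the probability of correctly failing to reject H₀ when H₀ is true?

Answer: a) 0.01, b) 0.097, c) 0.99

Derivation:
a) Type I error probability = α = 0.01
b) Power = P(reject H₀ | H₁ true) = 1 - β = 0.903, so Type II error probability = β = 1 - Power = 0.097
c) P(fail to reject H₀ | H₀ true) = 1 - α = 0.99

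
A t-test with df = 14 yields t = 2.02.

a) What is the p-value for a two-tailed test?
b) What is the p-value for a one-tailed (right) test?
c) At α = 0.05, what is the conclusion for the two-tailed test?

Using t-distribution with df = 14:
a) Two-tailed: p = 2×P(T > 2.02) = 0.0629
b) One-tailed: p = P(T > 2.02) = 0.0315
c) 0.0629 ≥ 0.05, fail to reject H₀

Answer: a) 0.0629, b) 0.0315, c) fail to reject H₀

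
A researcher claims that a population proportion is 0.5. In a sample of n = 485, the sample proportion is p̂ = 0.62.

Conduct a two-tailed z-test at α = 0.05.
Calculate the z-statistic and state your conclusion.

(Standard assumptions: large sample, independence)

H₀: p = 0.5, H₁: p ≠ 0.5
Standard error: SE = √(p₀(1-p₀)/n) = √(0.5×0.5/485) = 0.022704
z-statistic: z = (p̂ - p₀)/SE = (0.62 - 0.5)/0.022704 = 5.2854
Critical value: z_0.025 = ±1.960
p-value < 0.0001
Decision: reject H₀ at α = 0.05

Answer: z = 5.2854, reject H₀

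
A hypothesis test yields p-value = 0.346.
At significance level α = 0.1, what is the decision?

Answer: fail to reject H₀

Derivation:
Compare p-value to α:
0.346 ≥ 0.1
Decision: fail to reject H₀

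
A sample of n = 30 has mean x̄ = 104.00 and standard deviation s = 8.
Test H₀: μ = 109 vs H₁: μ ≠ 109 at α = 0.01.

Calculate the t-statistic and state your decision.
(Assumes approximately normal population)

df = n - 1 = 29
SE = s/√n = 8/√30 = 1.4606
t = (x̄ - μ₀)/SE = (104.00 - 109)/1.4606 = -3.4233
Critical value: t_{0.005,29} = ±2.756
p-value ≈ 0.0019
Decision: reject H₀

Answer: t = -3.4233, reject H₀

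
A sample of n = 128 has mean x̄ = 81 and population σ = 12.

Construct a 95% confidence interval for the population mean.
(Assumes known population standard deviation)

Answer: (78.9210, 83.0790)

Derivation:
Confidence level: 95%, α = 0.05
z_0.025 = 1.960
SE = σ/√n = 12/√128 = 1.0607
Margin of error = 1.960 × 1.0607 = 2.0790
CI: x̄ ± margin = 81 ± 2.0790
CI: (78.9210, 83.0790)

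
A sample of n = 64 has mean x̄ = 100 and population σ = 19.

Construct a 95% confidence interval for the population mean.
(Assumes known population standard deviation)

Confidence level: 95%, α = 0.05
z_0.025 = 1.960
SE = σ/√n = 19/√64 = 2.3750
Margin of error = 1.960 × 2.3750 = 4.6550
CI: x̄ ± margin = 100 ± 4.6550
CI: (95.3450, 104.6550)

Answer: (95.3450, 104.6550)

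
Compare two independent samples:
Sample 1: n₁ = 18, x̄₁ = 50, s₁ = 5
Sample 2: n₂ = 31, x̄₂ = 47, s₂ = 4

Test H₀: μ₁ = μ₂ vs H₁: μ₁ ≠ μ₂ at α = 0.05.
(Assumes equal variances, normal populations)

Answer: t = 2.3072, reject H₀

Derivation:
Pooled variance: s²_p = [17×5² + 30×4²]/(47) = 19.2553
s_p = 4.3881
SE = s_p×√(1/n₁ + 1/n₂) = 4.3881×√(1/18 + 1/31) = 1.3003
t = (x̄₁ - x̄₂)/SE = (50 - 47)/1.3003 = 2.3072
df = 47, t-critical = ±2.012
Decision: reject H₀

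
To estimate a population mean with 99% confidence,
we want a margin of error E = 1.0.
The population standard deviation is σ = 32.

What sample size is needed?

Answer: n = 6796

Derivation:
z_0.005 = 2.576
n = (z×σ/E)² = (2.576×32/1.0)²
n = 6795.0346
Round up: n = 6796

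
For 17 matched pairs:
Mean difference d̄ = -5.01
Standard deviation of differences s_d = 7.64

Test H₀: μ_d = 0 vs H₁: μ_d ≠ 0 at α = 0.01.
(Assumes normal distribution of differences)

Answer: t = -2.7037, fail to reject H₀

Derivation:
df = n - 1 = 16
SE = s_d/√n = 7.64/√17 = 1.8530
t = d̄/SE = -5.01/1.8530 = -2.7037
Critical value: t_{0.005,16} = ±2.921
p-value ≈ 0.0157
Decision: fail to reject H₀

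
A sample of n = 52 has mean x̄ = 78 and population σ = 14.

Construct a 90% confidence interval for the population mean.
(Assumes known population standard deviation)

Confidence level: 90%, α = 0.1
z_0.05 = 1.645
SE = σ/√n = 14/√52 = 1.9415
Margin of error = 1.645 × 1.9415 = 3.1938
CI: x̄ ± margin = 78 ± 3.1938
CI: (74.8062, 81.1938)

Answer: (74.8062, 81.1938)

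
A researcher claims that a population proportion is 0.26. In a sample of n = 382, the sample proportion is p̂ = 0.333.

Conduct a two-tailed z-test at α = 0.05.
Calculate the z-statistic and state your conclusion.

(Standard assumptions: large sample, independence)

H₀: p = 0.26, H₁: p ≠ 0.26
Standard error: SE = √(p₀(1-p₀)/n) = √(0.26×0.74/382) = 0.022442
z-statistic: z = (p̂ - p₀)/SE = (0.333 - 0.26)/0.022442 = 3.2528
Critical value: z_0.025 = ±1.960
p-value = 0.0011
Decision: reject H₀ at α = 0.05

Answer: z = 3.2528, reject H₀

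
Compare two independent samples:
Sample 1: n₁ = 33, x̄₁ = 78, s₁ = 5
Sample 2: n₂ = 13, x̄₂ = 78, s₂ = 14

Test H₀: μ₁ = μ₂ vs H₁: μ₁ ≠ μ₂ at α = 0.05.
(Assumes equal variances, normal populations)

Pooled variance: s²_p = [32×5² + 12×14²]/(44) = 71.6364
s_p = 8.4638
SE = s_p×√(1/n₁ + 1/n₂) = 8.4638×√(1/33 + 1/13) = 2.7715
t = (x̄₁ - x̄₂)/SE = (78 - 78)/2.7715 = 0.0000
df = 44, t-critical = ±2.015
Decision: fail to reject H₀

Answer: t = 0.0000, fail to reject H₀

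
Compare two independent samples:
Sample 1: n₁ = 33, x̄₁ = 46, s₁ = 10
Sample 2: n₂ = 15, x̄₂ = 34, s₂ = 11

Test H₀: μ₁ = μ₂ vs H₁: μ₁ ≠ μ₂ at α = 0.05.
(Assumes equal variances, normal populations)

Answer: t = 3.7360, reject H₀

Derivation:
Pooled variance: s²_p = [32×10² + 14×11²]/(46) = 106.3913
s_p = 10.3146
SE = s_p×√(1/n₁ + 1/n₂) = 10.3146×√(1/33 + 1/15) = 3.2120
t = (x̄₁ - x̄₂)/SE = (46 - 34)/3.2120 = 3.7360
df = 46, t-critical = ±2.013
Decision: reject H₀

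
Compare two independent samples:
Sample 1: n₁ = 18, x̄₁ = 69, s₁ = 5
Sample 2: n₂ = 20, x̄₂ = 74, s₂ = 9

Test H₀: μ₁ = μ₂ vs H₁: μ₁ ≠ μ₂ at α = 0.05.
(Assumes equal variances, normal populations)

Answer: t = -2.0836, reject H₀

Derivation:
Pooled variance: s²_p = [17×5² + 19×9²]/(36) = 54.5556
s_p = 7.3862
SE = s_p×√(1/n₁ + 1/n₂) = 7.3862×√(1/18 + 1/20) = 2.3997
t = (x̄₁ - x̄₂)/SE = (69 - 74)/2.3997 = -2.0836
df = 36, t-critical = ±2.028
Decision: reject H₀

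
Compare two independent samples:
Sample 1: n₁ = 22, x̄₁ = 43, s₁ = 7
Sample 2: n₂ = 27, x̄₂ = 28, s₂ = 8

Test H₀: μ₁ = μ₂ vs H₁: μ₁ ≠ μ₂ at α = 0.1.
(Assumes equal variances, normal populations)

Pooled variance: s²_p = [21×7² + 26×8²]/(47) = 57.2979
s_p = 7.5695
SE = s_p×√(1/n₁ + 1/n₂) = 7.5695×√(1/22 + 1/27) = 2.1741
t = (x̄₁ - x̄₂)/SE = (43 - 28)/2.1741 = 6.8994
df = 47, t-critical = ±1.678
Decision: reject H₀

Answer: t = 6.8994, reject H₀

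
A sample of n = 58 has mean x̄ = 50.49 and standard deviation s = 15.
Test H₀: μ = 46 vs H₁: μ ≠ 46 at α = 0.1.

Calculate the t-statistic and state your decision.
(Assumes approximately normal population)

df = n - 1 = 57
SE = s/√n = 15/√58 = 1.9696
t = (x̄ - μ₀)/SE = (50.49 - 46)/1.9696 = 2.2797
Critical value: t_{0.05,57} = ±1.672
p-value ≈ 0.0264
Decision: reject H₀

Answer: t = 2.2797, reject H₀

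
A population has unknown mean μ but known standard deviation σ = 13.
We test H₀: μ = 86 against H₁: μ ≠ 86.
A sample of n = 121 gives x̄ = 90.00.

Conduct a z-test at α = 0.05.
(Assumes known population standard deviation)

Standard error: SE = σ/√n = 13/√121 = 1.1818
z-statistic: z = (x̄ - μ₀)/SE = (90.00 - 86)/1.1818 = 3.3847
Critical value: ±1.960
p-value = 0.0007
Decision: reject H₀

Answer: z = 3.3847, reject H₀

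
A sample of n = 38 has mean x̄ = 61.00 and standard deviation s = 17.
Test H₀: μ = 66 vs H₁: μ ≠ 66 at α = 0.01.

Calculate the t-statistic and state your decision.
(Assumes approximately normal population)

Answer: t = -1.8130, fail to reject H₀

Derivation:
df = n - 1 = 37
SE = s/√n = 17/√38 = 2.7578
t = (x̄ - μ₀)/SE = (61.00 - 66)/2.7578 = -1.8130
Critical value: t_{0.005,37} = ±2.715
p-value ≈ 0.0780
Decision: fail to reject H₀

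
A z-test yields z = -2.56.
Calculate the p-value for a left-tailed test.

For z = -2.56:
p = P(Z < -2.56) = Φ(-2.56) = 0.0052

Answer: p-value ≈ 0.0052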